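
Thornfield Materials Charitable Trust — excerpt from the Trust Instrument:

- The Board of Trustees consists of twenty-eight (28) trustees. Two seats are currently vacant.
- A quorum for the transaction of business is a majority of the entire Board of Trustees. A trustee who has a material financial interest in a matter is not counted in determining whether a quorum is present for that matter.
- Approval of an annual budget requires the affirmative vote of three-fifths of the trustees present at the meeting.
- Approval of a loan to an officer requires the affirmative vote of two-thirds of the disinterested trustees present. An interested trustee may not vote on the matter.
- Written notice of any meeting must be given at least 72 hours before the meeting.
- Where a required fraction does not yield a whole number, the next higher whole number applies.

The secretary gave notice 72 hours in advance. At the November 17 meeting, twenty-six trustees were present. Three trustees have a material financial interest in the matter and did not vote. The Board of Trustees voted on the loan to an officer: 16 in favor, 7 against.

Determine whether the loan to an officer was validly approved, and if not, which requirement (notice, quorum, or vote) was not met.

Notice: 72 hours given; 72 required (72 ≥ 72). Satisfied.
Quorum: 26 present, but the 3 interested trustees do not count, leaving 23. Quorum is 15. Satisfied.
Vote: the loan to an officer requires two-thirds of the disinterested trustees present (26 − 3 = 23). 2/3 of 23 = 15.33, rounded up to 16, so 16 affirmative votes are needed; 16 voted in favor. Satisfied.

Valid — all requirements satisfied.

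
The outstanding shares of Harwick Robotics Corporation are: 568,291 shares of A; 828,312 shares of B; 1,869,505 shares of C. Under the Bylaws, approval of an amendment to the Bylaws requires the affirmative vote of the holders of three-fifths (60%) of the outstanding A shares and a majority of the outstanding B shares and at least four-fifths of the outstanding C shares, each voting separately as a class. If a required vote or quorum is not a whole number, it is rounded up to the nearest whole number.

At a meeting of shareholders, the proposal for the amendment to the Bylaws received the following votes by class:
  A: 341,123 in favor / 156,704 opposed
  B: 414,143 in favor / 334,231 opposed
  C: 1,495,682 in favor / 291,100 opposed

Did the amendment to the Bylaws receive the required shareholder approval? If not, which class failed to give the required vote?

Not approved — the B shares did not give the required vote.

A: 3/5 of 568291 = 340974.60, rounded up to 340975; 340,975 required, 341,123 in favor — approved.
B: a majority of 828312 is 414157; 414,157 required, 414,143 in favor — not approved.
C: 4/5 of 1869505 = 1495604; 1,495,604 required, 1,495,682 in favor — approved.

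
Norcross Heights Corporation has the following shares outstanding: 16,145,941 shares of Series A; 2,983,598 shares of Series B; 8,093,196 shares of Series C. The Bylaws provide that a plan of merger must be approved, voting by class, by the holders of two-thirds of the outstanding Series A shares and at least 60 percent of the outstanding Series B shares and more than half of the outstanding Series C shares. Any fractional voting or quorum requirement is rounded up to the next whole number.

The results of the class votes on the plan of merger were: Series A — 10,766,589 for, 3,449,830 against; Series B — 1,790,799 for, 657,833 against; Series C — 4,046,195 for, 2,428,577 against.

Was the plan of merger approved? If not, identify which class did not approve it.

Series A: 2/3 of 16145941 = 10763960.67, rounded up to 10763961; 10,763,961 required, 10,766,589 in favor — approved.
Series B: 3/5 of 2983598 = 1790158.80, rounded up to 1790159; 1,790,159 required, 1,790,799 in favor — approved.
Series C: a majority of 8093196 is 4046599; 4,046,599 required, 4,046,195 in favor — not approved.

Not approved — the Series C shares did not give the required vote.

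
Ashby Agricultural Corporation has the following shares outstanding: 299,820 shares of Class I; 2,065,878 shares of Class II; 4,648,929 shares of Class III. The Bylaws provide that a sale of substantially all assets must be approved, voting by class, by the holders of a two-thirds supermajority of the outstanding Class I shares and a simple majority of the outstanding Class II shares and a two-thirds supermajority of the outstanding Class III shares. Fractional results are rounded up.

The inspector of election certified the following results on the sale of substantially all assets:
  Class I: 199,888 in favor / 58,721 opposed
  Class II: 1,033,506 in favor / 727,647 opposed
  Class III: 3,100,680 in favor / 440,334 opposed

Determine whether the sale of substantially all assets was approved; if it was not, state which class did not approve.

Class I: 2/3 of 299820 = 199880; 199,880 required, 199,888 in favor — approved.
Class II: a majority of 2065878 is 1032940; 1,032,940 required, 1,033,506 in favor — approved.
Class III: 2/3 of 4648929 = 3099286; 3,099,286 required, 3,100,680 in favor — approved.

Approved — every class gave the required vote.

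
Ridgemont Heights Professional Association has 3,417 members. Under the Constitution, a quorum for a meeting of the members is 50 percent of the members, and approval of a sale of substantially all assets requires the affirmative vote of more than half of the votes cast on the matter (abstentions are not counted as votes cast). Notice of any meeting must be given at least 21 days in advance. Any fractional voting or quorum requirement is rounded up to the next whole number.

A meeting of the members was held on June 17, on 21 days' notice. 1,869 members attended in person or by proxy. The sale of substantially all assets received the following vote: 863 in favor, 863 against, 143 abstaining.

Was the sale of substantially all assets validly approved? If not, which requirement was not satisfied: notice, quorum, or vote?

Invalid — vote requirement not satisfied.

Notice: 21 days given; 21 required. Satisfied.
Quorum: 50% of 3,417 = 1,708.50, rounded up to 1,709; 1,869 present. Satisfied.
Vote: requires a majority of the votes cast (1,869 − 143 abstaining = 1,726); a majority of 1726 is 864, so 864 needed; 863 in favor. Not satisfied.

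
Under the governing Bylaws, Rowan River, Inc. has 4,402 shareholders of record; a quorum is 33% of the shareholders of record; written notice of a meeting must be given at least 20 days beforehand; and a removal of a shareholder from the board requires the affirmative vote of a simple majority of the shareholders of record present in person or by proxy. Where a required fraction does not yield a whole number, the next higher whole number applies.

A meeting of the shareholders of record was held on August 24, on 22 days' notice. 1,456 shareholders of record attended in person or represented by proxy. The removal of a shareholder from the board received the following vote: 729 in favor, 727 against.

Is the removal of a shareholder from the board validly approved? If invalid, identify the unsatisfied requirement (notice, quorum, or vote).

Valid — all requirements satisfied.

Notice: 22 days given; 20 required. Satisfied.
Quorum: 33% of 4,402 = 1,452.66, rounded up to 1,453; 1,456 present. Satisfied.
Vote: requires a majority of those present (1,456); a majority of 1456 is 729, so 729 needed; 729 in favor. Satisfied.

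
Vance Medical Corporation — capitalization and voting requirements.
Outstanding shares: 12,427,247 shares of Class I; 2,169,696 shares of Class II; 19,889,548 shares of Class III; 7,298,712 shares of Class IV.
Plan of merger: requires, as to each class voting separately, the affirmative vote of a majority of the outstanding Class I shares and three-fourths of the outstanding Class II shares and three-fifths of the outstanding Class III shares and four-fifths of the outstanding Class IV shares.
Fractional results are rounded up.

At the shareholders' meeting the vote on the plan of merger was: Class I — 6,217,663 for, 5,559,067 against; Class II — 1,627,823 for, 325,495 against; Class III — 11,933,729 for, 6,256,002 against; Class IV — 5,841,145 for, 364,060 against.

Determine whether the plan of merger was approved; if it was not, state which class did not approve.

Class I: a majority of 12427247 is 6213624; 6,213,624 required, 6,217,663 in favor — approved.
Class II: 3/4 of 2169696 = 1627272; 1,627,272 required, 1,627,823 in favor — approved.
Class III: 3/5 of 19889548 = 11933728.80, rounded up to 11933729; 11,933,729 required, 11,933,729 in favor — approved.
Class IV: 4/5 of 7298712 = 5838969.60, rounded up to 5838970; 5,838,970 required, 5,841,145 in favor — approved.

Approved — every class gave the required vote.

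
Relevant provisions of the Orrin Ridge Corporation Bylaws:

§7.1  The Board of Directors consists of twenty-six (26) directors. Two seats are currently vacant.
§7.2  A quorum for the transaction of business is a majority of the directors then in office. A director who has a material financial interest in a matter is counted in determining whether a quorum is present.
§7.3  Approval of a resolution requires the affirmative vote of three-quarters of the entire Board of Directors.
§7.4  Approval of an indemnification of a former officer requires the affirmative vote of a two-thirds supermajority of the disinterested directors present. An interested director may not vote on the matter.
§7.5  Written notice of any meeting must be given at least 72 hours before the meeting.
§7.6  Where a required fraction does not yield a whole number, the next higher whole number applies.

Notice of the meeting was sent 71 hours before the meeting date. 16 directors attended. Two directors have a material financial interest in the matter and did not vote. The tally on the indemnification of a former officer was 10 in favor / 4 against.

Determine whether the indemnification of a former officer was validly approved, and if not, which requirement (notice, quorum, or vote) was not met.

Notice: 71 hours given; 72 required (71 < 72). Not satisfied.
Quorum: 16 present (interested directors count toward quorum); quorum is 13. Satisfied.
Vote: the indemnification of a former officer requires two-thirds of the disinterested directors present (16 − 2 = 14). 2/3 of 14 = 9.33, rounded up to 10, so 10 affirmative votes are needed; 10 voted in favor. Satisfied.

Invalid — notice requirement not satisfied.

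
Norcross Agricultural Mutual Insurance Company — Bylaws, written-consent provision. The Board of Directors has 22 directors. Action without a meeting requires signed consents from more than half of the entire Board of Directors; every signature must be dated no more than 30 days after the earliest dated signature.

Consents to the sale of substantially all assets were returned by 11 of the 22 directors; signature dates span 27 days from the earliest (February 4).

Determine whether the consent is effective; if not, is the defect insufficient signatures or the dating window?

Signatures required: more than half of 22 — a majority of 22 is 12, so 12 needed; 11 signed. Insufficient.
Dating window: the latest signature is 27 days after the earliest; the limit is 30 days. Within the window.

Not effective — insufficient signatures.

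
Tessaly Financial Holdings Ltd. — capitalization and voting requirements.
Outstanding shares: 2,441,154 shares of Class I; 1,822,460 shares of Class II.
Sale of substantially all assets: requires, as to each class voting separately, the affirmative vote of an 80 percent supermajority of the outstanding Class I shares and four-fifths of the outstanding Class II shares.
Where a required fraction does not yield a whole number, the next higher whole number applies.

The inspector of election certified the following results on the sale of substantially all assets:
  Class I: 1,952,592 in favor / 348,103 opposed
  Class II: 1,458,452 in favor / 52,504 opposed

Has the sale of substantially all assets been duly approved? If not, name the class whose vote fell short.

Class I: 4/5 of 2441154 = 1952923.20, rounded up to 1952924; 1,952,924 required, 1,952,592 in favor — not approved.
Class II: 4/5 of 1822460 = 1457968; 1,457,968 required, 1,458,452 in favor — approved.

Not approved — the Class I shares did not give the required vote.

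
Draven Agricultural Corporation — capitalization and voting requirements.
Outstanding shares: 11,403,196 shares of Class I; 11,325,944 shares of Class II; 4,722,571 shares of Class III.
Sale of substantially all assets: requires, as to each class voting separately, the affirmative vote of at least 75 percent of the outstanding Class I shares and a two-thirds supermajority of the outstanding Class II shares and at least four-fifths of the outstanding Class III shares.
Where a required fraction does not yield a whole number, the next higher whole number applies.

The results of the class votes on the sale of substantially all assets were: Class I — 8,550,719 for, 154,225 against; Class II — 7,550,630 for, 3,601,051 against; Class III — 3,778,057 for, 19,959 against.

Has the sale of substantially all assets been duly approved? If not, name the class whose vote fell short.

Class I: 3/4 of 11403196 = 8552397; 8,552,397 required, 8,550,719 in favor — not approved.
Class II: 2/3 of 11325944 = 7550629.33, rounded up to 7550630; 7,550,630 required, 7,550,630 in favor — approved.
Class III: 4/5 of 4722571 = 3778056.80, rounded up to 3778057; 3,778,057 required, 3,778,057 in favor — approved.

Not approved — the Class I shares did not give the required vote.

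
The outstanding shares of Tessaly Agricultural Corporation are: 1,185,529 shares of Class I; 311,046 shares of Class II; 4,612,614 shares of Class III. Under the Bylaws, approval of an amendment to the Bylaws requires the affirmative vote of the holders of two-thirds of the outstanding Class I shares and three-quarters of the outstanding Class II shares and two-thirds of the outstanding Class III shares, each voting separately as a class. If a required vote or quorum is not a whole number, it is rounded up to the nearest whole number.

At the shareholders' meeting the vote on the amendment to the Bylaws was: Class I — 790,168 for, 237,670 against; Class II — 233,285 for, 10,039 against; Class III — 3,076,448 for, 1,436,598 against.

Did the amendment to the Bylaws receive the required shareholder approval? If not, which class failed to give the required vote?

Class I: 2/3 of 1185529 = 790352.67, rounded up to 790353; 790,353 required, 790,168 in favor — not approved.
Class II: 3/4 of 311046 = 233284.50, rounded up to 233285; 233,285 required, 233,285 in favor — approved.
Class III: 2/3 of 4612614 = 3075076; 3,075,076 required, 3,076,448 in favor — approved.

Not approved — the Class I shares did not give the required vote.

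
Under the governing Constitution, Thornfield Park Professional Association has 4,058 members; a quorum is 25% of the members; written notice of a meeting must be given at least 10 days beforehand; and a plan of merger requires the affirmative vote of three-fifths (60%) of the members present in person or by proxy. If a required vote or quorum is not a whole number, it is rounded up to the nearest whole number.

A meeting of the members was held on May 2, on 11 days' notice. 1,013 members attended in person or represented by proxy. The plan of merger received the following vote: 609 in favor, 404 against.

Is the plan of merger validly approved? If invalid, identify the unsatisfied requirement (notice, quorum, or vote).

Notice: 11 days given; 10 required. Satisfied.
Quorum: 25% of 4,058 = 1,014.50, rounded up to 1,015; 1,013 present. Not satisfied.
Vote: requires three-fifths of those present (1,013); 3/5 of 1013 = 607.80, rounded up to 608, so 608 needed; 609 in favor. Satisfied.

Invalid — quorum requirement not satisfied.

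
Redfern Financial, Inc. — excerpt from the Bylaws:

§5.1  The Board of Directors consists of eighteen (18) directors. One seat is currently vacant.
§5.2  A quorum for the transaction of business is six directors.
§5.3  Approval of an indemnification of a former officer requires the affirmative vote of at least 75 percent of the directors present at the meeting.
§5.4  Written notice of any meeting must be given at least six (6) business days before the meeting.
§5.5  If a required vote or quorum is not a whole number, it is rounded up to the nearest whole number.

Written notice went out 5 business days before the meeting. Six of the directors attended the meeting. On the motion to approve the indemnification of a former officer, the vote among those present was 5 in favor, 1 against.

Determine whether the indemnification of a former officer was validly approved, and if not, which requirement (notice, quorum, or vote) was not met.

Invalid — notice requirement not satisfied.

Notice: 5 business days given; 6 required (5 < 6). Not satisfied.
Quorum: 6 present; quorum is 6. Satisfied.
Vote: the indemnification of a former officer requires three-fourths of the directors present (6). 3/4 of 6 = 4.50, rounded up to 5, so 5 affirmative votes are needed; 5 voted in favor. Satisfied.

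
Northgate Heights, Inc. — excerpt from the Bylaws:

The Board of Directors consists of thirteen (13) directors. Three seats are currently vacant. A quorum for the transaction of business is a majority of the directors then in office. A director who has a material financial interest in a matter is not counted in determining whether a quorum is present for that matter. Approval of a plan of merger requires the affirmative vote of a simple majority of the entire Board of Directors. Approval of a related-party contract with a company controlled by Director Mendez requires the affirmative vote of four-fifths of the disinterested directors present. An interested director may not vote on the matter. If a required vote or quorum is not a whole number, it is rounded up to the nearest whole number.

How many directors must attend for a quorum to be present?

A majority of 10 is 6.

6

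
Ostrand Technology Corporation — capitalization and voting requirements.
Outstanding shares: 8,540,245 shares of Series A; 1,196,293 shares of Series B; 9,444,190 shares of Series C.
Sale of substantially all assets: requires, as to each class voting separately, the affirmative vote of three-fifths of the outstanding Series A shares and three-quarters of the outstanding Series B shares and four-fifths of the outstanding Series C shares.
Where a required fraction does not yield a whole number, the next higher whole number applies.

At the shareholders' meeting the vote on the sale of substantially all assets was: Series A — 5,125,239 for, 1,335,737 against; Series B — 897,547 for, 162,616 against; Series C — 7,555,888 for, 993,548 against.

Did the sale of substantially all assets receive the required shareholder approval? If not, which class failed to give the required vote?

Series A: 3/5 of 8540245 = 5124147; 5,124,147 required, 5,125,239 in favor — approved.
Series B: 3/4 of 1196293 = 897219.75, rounded up to 897220; 897,220 required, 897,547 in favor — approved.
Series C: 4/5 of 9444190 = 7555352; 7,555,352 required, 7,555,888 in favor — approved.

Approved — every class gave the required vote.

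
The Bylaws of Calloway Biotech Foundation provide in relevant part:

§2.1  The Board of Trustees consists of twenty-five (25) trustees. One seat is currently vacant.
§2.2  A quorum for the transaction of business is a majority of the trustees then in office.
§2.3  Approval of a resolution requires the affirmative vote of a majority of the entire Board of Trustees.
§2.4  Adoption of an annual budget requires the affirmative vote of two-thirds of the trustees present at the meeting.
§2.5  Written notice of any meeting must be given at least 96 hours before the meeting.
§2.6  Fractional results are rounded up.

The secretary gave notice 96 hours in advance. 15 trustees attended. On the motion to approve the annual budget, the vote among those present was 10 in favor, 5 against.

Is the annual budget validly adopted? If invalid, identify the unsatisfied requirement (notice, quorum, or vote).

Valid — all requirements satisfied.

Notice: 96 hours given; 96 required (96 ≥ 96). Satisfied.
Quorum: 15 present; quorum is 13. Satisfied.
Vote: the annual budget requires two-thirds of the trustees present (15). 2/3 of 15 = 10, so 10 affirmative votes are needed; 10 voted in favor. Satisfied.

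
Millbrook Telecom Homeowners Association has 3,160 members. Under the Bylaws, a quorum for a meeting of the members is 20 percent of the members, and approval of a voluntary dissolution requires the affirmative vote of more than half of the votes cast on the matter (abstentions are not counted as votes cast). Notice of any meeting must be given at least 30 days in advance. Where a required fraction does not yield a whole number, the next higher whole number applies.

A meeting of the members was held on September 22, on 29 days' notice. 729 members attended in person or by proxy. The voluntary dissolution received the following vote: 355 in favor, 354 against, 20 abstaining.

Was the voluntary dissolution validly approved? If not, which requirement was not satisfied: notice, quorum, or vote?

Invalid — notice requirement not satisfied.

Notice: 29 days given; 30 required. Not satisfied.
Quorum: 20% of 3,160 = 632; 729 present. Satisfied.
Vote: requires a majority of the votes cast (729 − 20 abstaining = 709); a majority of 709 is 355, so 355 needed; 355 in favor. Satisfied.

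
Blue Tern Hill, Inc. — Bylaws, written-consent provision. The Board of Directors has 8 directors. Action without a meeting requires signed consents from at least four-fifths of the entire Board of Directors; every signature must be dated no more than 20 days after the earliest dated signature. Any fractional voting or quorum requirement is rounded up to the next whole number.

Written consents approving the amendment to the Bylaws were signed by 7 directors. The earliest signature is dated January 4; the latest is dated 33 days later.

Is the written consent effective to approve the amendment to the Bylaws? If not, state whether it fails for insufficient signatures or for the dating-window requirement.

Not effective — dating-window requirement not satisfied.

Signatures required: at least four-fifths of 8 — 4/5 of 8 = 6.40, rounded up to 7, so 7 needed; 7 signed. Sufficient.
Dating window: the latest signature is 33 days after the earliest; the limit is 20 days. Outside the window.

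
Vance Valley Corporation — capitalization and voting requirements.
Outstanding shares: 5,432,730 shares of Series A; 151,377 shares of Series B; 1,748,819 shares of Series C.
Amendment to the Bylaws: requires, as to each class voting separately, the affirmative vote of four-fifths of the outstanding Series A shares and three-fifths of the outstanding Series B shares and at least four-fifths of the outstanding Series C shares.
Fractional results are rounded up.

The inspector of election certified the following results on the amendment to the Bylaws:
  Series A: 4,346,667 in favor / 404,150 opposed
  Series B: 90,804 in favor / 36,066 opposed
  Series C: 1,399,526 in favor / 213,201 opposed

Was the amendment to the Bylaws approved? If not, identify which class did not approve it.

Not approved — the Series B shares did not give the required vote.

Series A: 4/5 of 5432730 = 4346184; 4,346,184 required, 4,346,667 in favor — approved.
Series B: 3/5 of 151377 = 90826.20, rounded up to 90827; 90,827 required, 90,804 in favor — not approved.
Series C: 4/5 of 1748819 = 1399055.20, rounded up to 1399056; 1,399,056 required, 1,399,526 in favor — approved.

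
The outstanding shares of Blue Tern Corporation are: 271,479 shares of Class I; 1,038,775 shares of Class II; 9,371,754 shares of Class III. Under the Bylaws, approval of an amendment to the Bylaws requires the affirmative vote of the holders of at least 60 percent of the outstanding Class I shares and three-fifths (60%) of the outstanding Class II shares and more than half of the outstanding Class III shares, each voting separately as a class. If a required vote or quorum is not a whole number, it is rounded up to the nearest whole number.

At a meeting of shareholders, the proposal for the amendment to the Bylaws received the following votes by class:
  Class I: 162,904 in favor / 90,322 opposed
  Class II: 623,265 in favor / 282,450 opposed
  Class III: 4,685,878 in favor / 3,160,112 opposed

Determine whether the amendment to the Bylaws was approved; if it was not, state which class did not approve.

Class I: 3/5 of 271479 = 162887.40, rounded up to 162888; 162,888 required, 162,904 in favor — approved.
Class II: 3/5 of 1038775 = 623265; 623,265 required, 623,265 in favor — approved.
Class III: a majority of 9371754 is 4685878; 4,685,878 required, 4,685,878 in favor — approved.

Approved — every class gave the required vote.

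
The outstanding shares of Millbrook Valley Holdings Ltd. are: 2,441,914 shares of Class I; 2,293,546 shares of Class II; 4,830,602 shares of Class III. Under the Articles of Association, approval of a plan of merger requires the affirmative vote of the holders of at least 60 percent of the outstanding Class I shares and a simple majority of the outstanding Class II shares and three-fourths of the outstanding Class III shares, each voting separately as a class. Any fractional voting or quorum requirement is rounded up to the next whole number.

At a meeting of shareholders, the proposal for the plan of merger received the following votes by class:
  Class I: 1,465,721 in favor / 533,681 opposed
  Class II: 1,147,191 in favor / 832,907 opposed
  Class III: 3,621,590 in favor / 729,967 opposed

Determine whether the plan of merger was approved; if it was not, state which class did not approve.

Class I: 3/5 of 2441914 = 1465148.40, rounded up to 1465149; 1,465,149 required, 1,465,721 in favor — approved.
Class II: a majority of 2293546 is 1146774; 1,146,774 required, 1,147,191 in favor — approved.
Class III: 3/4 of 4830602 = 3622951.50, rounded up to 3622952; 3,622,952 required, 3,621,590 in favor — not approved.

Not approved — the Class III shares did not give the required vote.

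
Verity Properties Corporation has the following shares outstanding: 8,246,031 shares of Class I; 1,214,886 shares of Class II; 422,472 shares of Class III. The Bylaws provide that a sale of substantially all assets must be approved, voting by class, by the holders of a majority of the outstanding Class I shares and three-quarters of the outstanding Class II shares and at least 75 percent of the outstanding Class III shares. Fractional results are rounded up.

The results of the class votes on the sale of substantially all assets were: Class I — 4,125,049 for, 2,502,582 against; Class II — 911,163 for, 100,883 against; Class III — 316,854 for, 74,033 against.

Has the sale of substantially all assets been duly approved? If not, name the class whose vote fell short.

Not approved — the Class II shares did not give the required vote.

Class I: a majority of 8246031 is 4123016; 4,123,016 required, 4,125,049 in favor — approved.
Class II: 3/4 of 1214886 = 911164.50, rounded up to 911165; 911,165 required, 911,163 in favor — not approved.
Class III: 3/4 of 422472 = 316854; 316,854 required, 316,854 in favor — approved.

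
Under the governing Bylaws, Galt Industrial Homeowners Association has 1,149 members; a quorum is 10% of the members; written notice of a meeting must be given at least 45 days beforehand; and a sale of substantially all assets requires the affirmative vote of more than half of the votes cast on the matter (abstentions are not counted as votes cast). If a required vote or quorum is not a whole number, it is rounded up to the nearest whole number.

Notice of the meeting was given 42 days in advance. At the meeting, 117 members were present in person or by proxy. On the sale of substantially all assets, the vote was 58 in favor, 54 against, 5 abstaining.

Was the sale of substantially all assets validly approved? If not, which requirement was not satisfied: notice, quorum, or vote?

Notice: 42 days given; 45 required. Not satisfied.
Quorum: 10% of 1,149 = 114.90, rounded up to 115; 117 present. Satisfied.
Vote: requires a majority of the votes cast (117 − 5 abstaining = 112); a majority of 112 is 57, so 57 needed; 58 in favor. Satisfied.

Invalid — notice requirement not satisfied.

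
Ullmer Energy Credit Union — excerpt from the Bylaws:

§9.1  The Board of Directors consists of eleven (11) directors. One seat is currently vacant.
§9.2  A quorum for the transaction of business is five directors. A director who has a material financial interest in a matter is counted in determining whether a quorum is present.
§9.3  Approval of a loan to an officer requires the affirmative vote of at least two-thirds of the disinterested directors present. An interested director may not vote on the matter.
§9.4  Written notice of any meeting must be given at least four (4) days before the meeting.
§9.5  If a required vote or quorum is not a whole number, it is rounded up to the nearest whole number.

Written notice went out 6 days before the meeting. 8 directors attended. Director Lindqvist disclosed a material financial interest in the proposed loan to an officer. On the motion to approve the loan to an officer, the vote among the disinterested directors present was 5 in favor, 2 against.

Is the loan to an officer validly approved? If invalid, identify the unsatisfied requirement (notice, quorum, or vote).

Notice: 6 days given; 4 required (6 ≥ 4). Satisfied.
Quorum: 8 present (interested directors count toward quorum); quorum is 5. Satisfied.
Vote: the loan to an officer requires two-thirds of the disinterested directors present (8 − 1 = 7). 2/3 of 7 = 4.67, rounded up to 5, so 5 affirmative votes are needed; 5 voted in favor. Satisfied.

Valid — all requirements satisfied.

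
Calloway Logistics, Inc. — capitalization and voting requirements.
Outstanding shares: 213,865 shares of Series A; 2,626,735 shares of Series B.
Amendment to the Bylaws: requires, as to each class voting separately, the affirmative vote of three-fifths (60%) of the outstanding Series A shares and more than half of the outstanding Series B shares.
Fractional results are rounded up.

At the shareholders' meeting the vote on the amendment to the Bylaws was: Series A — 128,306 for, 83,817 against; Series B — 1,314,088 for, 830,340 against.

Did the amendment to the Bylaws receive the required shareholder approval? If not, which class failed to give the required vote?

Not approved — the Series A shares did not give the required vote.

Series A: 3/5 of 213865 = 128319; 128,319 required, 128,306 in favor — not approved.
Series B: a majority of 2626735 is 1313368; 1,313,368 required, 1,314,088 in favor — approved.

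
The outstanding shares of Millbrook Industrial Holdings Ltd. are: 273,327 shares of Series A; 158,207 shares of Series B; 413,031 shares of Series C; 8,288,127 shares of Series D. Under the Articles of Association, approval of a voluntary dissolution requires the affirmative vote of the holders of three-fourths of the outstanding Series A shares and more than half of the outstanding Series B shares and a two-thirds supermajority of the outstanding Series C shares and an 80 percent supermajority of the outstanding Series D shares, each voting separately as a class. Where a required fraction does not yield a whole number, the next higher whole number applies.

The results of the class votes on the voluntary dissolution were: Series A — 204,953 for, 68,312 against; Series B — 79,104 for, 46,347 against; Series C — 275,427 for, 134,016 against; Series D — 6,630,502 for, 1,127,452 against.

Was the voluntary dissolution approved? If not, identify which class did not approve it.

Series A: 3/4 of 273327 = 204995.25, rounded up to 204996; 204,996 required, 204,953 in favor — not approved.
Series B: a majority of 158207 is 79104; 79,104 required, 79,104 in favor — approved.
Series C: 2/3 of 413031 = 275354; 275,354 required, 275,427 in favor — approved.
Series D: 4/5 of 8288127 = 6630501.60, rounded up to 6630502; 6,630,502 required, 6,630,502 in favor — approved.

Not approved — the Series A shares did not give the required vote.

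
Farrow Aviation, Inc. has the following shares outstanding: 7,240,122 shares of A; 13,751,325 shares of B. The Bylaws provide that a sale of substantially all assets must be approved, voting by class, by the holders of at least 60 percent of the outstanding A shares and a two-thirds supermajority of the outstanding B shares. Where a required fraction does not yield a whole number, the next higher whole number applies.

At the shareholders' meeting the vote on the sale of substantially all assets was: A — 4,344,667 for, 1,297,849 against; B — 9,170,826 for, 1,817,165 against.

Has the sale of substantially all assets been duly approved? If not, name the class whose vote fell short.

Approved — every class gave the required vote.

A: 3/5 of 7240122 = 4344073.20, rounded up to 4344074; 4,344,074 required, 4,344,667 in favor — approved.
B: 2/3 of 13751325 = 9167550; 9,167,550 required, 9,170,826 in favor — approved.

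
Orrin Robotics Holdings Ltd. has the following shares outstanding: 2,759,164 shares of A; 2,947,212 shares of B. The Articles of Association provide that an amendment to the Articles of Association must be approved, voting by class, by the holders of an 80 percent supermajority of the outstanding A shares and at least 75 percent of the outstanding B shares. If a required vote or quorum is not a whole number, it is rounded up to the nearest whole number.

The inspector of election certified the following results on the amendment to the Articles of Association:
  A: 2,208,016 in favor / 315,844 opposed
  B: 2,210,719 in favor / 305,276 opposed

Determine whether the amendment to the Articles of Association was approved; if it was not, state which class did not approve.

A: 4/5 of 2759164 = 2207331.20, rounded up to 2207332; 2,207,332 required, 2,208,016 in favor — approved.
B: 3/4 of 2947212 = 2210409; 2,210,409 required, 2,210,719 in favor — approved.

Approved — every class gave the required vote.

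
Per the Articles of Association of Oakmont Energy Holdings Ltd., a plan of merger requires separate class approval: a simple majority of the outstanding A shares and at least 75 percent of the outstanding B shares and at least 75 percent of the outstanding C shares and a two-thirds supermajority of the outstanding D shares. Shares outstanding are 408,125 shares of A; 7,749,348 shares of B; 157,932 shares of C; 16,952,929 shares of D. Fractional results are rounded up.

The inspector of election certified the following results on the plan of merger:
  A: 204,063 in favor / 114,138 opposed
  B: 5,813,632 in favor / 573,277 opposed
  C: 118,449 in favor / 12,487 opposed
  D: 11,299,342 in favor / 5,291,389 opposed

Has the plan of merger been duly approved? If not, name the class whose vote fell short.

Not approved — the D shares did not give the required vote.

A: a majority of 408125 is 204063; 204,063 required, 204,063 in favor — approved.
B: 3/4 of 7749348 = 5812011; 5,812,011 required, 5,813,632 in favor — approved.
C: 3/4 of 157932 = 118449; 118,449 required, 118,449 in favor — approved.
D: 2/3 of 16952929 = 11301952.67, rounded up to 11301953; 11,301,953 required, 11,299,342 in favor — not approved.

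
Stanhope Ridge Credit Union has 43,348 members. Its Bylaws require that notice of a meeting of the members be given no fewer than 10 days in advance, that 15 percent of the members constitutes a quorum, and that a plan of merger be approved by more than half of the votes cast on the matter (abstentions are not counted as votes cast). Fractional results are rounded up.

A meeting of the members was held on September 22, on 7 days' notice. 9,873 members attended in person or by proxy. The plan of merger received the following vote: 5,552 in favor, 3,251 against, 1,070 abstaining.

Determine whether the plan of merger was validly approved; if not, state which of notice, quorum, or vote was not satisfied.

Notice: 7 days given; 10 required. Not satisfied.
Quorum: 15% of 43,348 = 6,502.20, rounded up to 6,503; 9,873 present. Satisfied.
Vote: requires a majority of the votes cast (9,873 − 1,070 abstaining = 8,803); a majority of 8803 is 4402, so 4,402 needed; 5,552 in favor. Satisfied.

Invalid — notice requirement not satisfied.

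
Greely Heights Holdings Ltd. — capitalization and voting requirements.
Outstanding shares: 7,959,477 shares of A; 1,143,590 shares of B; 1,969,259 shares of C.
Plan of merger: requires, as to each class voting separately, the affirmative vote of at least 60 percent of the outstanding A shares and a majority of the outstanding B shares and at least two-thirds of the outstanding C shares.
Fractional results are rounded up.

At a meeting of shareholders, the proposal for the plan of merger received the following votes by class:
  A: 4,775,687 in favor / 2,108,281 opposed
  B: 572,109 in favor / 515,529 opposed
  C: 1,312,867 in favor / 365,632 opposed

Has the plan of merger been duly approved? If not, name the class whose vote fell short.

Approved — every class gave the required vote.

A: 3/5 of 7959477 = 4775686.20, rounded up to 4775687; 4,775,687 required, 4,775,687 in favor — approved.
B: a majority of 1143590 is 571796; 571,796 required, 572,109 in favor — approved.
C: 2/3 of 1969259 = 1312839.33, rounded up to 1312840; 1,312,840 required, 1,312,867 in favor — approved.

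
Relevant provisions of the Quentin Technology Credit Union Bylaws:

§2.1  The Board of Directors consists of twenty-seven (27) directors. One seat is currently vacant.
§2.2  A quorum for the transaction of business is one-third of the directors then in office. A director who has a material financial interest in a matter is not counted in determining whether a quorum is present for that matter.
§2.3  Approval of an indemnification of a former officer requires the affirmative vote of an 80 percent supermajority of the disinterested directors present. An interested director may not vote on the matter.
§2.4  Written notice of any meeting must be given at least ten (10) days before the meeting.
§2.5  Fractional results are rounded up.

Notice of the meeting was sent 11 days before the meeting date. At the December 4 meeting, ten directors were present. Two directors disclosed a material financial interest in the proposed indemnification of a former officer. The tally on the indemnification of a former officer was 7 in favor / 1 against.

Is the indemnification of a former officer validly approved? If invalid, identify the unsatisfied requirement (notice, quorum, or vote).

Notice: 11 days given; 10 required (11 ≥ 10). Satisfied.
Quorum: 10 present, but the 2 interested directors do not count, leaving 8. Quorum is 9. Not satisfied.
Vote: the indemnification of a former officer requires four-fifths of the disinterested directors present (10 − 2 = 8). 4/5 of 8 = 6.40, rounded up to 7, so 7 affirmative votes are needed; 7 voted in favor. Satisfied. (Moot — without a quorum no business can be validly transacted.)

Invalid — quorum requirement not satisfied.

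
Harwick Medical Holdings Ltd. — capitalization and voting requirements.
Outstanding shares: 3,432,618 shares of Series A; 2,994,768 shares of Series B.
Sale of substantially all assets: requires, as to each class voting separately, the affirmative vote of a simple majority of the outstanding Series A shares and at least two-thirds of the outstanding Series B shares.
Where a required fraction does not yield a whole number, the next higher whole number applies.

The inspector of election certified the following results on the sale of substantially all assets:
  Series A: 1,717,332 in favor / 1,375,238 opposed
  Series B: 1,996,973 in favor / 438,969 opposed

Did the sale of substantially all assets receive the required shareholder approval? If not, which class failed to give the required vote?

Series A: a majority of 3432618 is 1716310; 1,716,310 required, 1,717,332 in favor — approved.
Series B: 2/3 of 2994768 = 1996512; 1,996,512 required, 1,996,973 in favor — approved.

Approved — every class gave the required vote.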